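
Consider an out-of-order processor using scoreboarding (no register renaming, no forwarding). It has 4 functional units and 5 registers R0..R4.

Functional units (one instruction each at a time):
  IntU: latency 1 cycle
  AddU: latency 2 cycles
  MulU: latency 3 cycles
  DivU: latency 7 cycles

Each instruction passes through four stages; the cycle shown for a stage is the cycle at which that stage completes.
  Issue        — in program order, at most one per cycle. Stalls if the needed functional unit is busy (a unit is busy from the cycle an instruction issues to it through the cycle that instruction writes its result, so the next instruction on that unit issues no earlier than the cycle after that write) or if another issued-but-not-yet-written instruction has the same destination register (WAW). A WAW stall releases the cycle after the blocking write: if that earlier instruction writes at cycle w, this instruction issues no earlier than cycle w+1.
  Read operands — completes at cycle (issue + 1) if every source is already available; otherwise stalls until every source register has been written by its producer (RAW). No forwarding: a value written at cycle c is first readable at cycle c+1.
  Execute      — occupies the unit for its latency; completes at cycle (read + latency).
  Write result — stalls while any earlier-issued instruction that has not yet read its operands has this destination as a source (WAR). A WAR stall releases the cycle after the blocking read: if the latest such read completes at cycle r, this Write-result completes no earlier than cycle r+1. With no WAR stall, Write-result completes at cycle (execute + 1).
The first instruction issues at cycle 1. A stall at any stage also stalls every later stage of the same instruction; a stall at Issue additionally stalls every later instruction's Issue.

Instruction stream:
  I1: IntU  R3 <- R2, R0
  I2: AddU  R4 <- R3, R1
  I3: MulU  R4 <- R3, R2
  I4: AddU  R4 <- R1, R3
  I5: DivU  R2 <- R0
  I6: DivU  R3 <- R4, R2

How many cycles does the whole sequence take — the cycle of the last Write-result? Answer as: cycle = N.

cycle = 35

cycle 1: I1→IntU
cycle 2: I1 RO · I2→AddU
cycle 3: I1 EX
cycle 4: I1 WR R3
cycle 5: I2 RO
cycle 7: I2 EX
cycle 8: I2 WR R4
cycle 9: I3→MulU
cycle 10: I3 RO
cycle 13: I3 EX
cycle 14: I3 WR R4
cycle 15: I4→AddU
cycle 16: I4 RO · I5→DivU
cycle 17: I5 RO
cycle 18: I4 EX
cycle 19: I4 WR R4
cycle 24: I5 EX
cycle 25: I5 WR R2
cycle 26: I6→DivU
cycle 27: I6 RO
cycle 34: I6 EX
cycle 35: I6 WR R3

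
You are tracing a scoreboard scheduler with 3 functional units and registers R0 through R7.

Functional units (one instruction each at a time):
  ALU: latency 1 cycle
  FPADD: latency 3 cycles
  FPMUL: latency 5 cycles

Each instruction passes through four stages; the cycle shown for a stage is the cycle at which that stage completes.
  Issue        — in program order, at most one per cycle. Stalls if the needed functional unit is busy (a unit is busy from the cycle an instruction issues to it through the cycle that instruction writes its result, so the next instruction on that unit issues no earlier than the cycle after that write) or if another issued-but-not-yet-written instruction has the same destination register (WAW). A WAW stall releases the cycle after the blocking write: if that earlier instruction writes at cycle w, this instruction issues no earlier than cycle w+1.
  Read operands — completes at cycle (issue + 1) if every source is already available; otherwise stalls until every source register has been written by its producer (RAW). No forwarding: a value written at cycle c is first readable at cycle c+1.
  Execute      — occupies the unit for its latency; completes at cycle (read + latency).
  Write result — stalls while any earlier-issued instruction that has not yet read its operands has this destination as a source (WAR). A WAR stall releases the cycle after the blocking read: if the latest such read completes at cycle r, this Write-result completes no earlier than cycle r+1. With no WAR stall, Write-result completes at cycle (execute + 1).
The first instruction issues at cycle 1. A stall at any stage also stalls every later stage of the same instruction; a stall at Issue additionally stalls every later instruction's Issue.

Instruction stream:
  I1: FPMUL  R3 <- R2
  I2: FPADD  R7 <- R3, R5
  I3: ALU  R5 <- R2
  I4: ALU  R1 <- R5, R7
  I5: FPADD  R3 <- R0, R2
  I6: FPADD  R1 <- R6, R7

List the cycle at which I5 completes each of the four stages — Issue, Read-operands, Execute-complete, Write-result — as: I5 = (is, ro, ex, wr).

I5 = (14, 15, 18, 19)

I1 -> (1, 2, 7, 8)
I2 -> (2, 9, 12, 13)  // RAW R3: wait I1 write@8
I3 -> (3, 4, 5, 10)  // WAR R5: wait I2 read@9
I4 -> (11, 14, 15, 16)  // struct: ALU busy until I3 writes@10, RAW R7: wait I2 write@13
I5 -> (14, 15, 18, 19)  // struct: FPADD busy until I2 writes@13
I6 -> (20, 21, 24, 25)  // struct: FPADD busy until I5 writes@19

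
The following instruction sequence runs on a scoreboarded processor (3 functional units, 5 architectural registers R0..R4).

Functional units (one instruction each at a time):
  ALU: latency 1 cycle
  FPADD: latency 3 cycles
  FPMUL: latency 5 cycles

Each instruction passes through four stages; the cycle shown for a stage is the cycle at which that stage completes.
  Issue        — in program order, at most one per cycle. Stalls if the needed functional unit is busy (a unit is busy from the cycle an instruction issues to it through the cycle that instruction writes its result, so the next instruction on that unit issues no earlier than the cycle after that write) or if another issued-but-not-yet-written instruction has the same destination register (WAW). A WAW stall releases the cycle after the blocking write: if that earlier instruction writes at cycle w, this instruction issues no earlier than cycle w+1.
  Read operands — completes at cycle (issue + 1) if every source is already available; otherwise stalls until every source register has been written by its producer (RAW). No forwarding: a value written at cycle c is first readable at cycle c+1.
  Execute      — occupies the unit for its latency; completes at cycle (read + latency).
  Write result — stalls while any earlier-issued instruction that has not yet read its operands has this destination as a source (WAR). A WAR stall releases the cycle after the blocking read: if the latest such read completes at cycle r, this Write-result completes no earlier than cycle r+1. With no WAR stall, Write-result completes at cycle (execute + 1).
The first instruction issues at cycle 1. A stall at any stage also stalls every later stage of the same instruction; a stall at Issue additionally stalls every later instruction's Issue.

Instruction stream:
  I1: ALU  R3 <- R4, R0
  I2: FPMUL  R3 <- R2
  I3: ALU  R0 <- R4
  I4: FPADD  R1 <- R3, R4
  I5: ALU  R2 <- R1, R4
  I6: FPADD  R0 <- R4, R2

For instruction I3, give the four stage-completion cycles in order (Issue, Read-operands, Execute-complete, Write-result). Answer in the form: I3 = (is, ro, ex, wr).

c1: I1 issues→ALU
c2: I1 reads
c3: I1 exec-done
c4: I1 writes R3
c5: I2 issues→FPMUL
c6: I2 reads; I3 issues→ALU
c7: I3 reads; I4 issues→FPADD
c8: I3 exec-done
c9: I3 writes R0
c10: I5 issues→ALU
c11: I2 exec-done
c12: I2 writes R3
c13: I4 reads
c16: I4 exec-done
c17: I4 writes R1
c18: I5 reads; I6 issues→FPADD
c19: I5 exec-done
c20: I5 writes R2
c21: I6 reads
c24: I6 exec-done
c25: I6 writes R0

I3 = (6, 7, 8, 9)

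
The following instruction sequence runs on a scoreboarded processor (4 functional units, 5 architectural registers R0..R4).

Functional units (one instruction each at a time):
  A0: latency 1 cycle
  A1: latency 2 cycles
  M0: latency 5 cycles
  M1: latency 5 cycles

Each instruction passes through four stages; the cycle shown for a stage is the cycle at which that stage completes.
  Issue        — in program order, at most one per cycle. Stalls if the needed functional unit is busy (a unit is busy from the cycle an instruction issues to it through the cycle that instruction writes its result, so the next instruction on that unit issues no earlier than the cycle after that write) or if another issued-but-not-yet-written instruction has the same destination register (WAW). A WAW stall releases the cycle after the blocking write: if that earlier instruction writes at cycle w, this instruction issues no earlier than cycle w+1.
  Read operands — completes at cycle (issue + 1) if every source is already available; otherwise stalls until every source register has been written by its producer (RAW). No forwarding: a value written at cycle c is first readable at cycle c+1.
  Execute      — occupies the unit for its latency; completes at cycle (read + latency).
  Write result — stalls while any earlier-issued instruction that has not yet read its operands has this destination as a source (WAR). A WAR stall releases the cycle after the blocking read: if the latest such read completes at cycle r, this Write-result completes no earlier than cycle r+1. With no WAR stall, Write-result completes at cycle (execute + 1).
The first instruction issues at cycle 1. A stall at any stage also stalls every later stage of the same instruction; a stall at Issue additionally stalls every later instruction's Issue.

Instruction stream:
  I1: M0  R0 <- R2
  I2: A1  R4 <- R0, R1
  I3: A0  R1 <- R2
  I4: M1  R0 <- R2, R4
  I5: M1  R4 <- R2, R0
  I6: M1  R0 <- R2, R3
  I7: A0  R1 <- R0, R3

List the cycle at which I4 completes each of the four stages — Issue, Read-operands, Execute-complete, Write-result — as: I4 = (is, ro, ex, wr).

I4 = (9, 13, 18, 19)

I1 -> (1, 2, 7, 8)
I2 -> (2, 9, 11, 12)  // RAW R0: wait I1 write@8
I3 -> (3, 4, 5, 10)  // WAR R1: wait I2 read@9
I4 -> (9, 13, 18, 19)  // WAW R0: wait I1 write@8, RAW R4: wait I2 write@12
I5 -> (20, 21, 26, 27)  // struct: M1 busy until I4 writes@19
I6 -> (28, 29, 34, 35)  // struct: M1 busy until I5 writes@27
I7 -> (29, 36, 37, 38)  // RAW R0: wait I6 write@35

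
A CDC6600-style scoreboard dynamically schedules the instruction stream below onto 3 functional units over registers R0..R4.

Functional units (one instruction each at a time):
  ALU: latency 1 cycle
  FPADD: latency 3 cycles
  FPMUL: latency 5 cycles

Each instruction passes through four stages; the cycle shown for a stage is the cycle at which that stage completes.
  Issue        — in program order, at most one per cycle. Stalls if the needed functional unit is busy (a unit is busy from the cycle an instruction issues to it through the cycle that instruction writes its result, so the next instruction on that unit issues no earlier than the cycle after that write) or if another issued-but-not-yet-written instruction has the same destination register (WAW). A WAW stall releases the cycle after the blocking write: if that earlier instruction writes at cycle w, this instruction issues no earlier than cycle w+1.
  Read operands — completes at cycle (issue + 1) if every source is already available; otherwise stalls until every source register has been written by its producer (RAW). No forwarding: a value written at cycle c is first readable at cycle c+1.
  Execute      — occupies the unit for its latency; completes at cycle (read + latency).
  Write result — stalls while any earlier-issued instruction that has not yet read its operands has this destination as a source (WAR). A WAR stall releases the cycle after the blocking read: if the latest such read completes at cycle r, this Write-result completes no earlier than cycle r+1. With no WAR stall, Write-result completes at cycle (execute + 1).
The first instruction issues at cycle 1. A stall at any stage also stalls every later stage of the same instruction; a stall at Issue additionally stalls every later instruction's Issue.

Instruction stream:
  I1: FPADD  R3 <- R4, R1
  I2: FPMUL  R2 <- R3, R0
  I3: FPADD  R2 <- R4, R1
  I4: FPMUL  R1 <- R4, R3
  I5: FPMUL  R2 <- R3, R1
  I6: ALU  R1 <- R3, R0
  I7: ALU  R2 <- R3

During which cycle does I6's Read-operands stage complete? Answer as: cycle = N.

cycle = 25

I1  is:1  ro:2  ex:5  wr:6
I2  is:2  ro:7  ex:12  wr:13  — RAW R3: wait I1 write@6
I3  is:14  ro:15  ex:18  wr:19  — WAW R2: wait I2 write@13
I4  is:15  ro:16  ex:21  wr:22
I5  is:23  ro:24  ex:29  wr:30  — struct: FPMUL busy until I4 writes@22
I6  is:24  ro:25  ex:26  wr:27
I7  is:31  ro:32  ex:33  wr:34  — WAW R2: wait I5 write@30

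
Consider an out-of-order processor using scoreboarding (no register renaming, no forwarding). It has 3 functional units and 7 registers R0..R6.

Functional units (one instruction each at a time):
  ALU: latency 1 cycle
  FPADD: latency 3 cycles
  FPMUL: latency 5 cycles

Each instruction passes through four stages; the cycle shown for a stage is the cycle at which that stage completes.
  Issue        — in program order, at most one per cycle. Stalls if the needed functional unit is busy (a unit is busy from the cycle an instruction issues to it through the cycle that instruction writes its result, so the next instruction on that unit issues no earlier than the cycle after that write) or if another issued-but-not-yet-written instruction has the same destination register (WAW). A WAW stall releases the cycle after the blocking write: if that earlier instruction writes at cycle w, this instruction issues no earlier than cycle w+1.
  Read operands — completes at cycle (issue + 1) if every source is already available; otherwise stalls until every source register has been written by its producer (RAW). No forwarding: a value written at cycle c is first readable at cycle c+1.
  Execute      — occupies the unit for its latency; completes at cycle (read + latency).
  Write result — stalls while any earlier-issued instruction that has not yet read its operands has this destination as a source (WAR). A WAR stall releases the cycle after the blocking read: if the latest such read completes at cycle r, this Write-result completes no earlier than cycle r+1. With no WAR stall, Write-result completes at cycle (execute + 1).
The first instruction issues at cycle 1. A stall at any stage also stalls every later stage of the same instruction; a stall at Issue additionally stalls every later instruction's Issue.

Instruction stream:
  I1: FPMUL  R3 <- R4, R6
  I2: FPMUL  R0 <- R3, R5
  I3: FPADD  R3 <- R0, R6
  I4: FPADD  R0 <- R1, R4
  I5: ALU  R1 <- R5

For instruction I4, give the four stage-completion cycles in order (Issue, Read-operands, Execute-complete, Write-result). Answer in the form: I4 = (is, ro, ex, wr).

I1 -> (1, 2, 7, 8)
I2 -> (9, 10, 15, 16)  // struct: FPMUL busy until I1 writes@8
I3 -> (10, 17, 20, 21)  // RAW R0: wait I2 write@16
I4 -> (22, 23, 26, 27)  // struct: FPADD busy until I3 writes@21
I5 -> (23, 24, 25, 26)

I4 = (22, 23, 26, 27)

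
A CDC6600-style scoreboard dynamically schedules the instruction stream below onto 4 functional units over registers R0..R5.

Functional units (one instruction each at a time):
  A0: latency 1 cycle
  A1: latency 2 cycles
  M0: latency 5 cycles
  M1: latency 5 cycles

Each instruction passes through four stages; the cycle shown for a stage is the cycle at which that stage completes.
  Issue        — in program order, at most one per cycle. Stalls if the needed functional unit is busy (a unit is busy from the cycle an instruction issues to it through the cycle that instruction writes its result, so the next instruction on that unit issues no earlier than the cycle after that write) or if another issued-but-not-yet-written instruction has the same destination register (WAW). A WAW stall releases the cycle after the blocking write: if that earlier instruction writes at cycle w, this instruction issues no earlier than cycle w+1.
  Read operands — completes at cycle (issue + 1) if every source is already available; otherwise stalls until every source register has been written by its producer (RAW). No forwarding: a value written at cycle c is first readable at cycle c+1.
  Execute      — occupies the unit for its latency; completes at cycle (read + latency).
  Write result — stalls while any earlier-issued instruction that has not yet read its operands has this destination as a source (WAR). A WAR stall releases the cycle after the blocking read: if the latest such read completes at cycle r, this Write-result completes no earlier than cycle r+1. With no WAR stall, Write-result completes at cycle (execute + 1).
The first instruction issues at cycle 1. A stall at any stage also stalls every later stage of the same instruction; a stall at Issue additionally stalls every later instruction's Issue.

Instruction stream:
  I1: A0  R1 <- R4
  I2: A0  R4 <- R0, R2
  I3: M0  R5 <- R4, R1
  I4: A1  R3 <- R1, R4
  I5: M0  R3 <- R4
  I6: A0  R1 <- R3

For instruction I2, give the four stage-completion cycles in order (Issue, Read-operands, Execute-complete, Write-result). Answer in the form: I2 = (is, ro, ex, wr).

I2 = (5, 6, 7, 8)

t=1  I1 dispatched to A0
t=2  I1 operands ready
t=3  I1 complete
t=4  R1←I1
t=5  I2 dispatched to A0
t=6  I2 operands ready, I3 dispatched to M0
t=7  I2 complete, I4 dispatched to A1
t=8  R4←I2
t=9  I3 operands ready, I4 operands ready
t=11  I4 complete
t=12  R3←I4
t=14  I3 complete
t=15  R5←I3
t=16  I5 dispatched to M0
t=17  I5 operands ready, I6 dispatched to A0
t=22  I5 complete
t=23  R3←I5
t=24  I6 operands ready
t=25  I6 complete
t=26  R1←I6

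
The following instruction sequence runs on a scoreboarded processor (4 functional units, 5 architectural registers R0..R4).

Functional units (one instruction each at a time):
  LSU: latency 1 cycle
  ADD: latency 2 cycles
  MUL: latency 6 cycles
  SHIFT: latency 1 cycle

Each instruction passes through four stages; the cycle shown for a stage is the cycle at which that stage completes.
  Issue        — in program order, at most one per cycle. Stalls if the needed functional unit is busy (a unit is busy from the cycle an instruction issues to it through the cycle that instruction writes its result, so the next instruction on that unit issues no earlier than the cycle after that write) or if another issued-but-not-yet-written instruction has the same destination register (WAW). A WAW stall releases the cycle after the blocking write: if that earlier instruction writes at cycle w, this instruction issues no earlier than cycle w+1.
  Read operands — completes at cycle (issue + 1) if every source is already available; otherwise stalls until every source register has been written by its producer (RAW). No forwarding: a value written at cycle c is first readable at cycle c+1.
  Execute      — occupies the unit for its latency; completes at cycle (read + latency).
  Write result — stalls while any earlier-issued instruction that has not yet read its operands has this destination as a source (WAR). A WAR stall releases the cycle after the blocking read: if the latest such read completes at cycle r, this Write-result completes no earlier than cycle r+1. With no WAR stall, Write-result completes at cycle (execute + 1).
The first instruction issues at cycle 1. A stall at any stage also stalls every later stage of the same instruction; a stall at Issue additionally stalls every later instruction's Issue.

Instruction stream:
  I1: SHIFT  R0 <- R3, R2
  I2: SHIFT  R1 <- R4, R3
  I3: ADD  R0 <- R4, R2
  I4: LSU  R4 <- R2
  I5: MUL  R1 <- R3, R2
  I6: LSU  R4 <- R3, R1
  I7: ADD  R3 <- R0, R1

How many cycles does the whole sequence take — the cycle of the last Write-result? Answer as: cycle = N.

  I1 | 1 | 2 | 3 | 4
  I2 | 5 | 6 | 7 | 8   struct: SHIFT busy until I1 writes@4
  I3 | 6 | 7 | 9 | 10
  I4 | 7 | 8 | 9 | 10
  I5 | 9 | 10 | 16 | 17   WAW R1: wait I2 write@8
  I6 | 11 | 18 | 19 | 20   struct: LSU busy until I4 writes@10 · RAW R1: wait I5 write@17
  I7 | 12 | 18 | 20 | 21   RAW R1: wait I5 write@17

cycle = 21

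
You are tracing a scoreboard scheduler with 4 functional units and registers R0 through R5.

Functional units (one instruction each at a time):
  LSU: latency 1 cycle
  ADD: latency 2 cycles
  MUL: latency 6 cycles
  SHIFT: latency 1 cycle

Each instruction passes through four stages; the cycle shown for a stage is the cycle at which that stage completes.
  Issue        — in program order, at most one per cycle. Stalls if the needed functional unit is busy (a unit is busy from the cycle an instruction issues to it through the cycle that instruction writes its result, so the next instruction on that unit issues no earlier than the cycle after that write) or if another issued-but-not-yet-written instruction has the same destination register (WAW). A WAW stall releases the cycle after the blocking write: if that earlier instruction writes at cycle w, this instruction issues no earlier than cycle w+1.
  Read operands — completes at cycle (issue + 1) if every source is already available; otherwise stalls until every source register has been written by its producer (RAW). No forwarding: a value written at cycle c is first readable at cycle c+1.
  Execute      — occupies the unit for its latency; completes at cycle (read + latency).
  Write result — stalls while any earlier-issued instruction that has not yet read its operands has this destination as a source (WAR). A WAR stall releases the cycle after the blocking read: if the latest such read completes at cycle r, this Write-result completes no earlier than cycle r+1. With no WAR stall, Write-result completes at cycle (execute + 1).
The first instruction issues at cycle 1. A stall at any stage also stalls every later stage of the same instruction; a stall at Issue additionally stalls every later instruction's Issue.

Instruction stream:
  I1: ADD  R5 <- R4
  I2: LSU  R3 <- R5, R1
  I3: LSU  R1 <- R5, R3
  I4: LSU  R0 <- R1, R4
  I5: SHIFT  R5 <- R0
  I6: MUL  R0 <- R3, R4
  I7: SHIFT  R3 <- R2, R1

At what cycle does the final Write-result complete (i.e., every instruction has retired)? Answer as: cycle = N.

cycle = 25

[1] I1→ADD
[2] I1 RO, I2→LSU
[4] I1 EX
[5] I1 WR R5
[6] I2 RO
[7] I2 EX
[8] I2 WR R3
[9] I3→LSU
[10] I3 RO
[11] I3 EX
[12] I3 WR R1
[13] I4→LSU
[14] I4 RO, I5→SHIFT
[15] I4 EX
[16] I4 WR R0
[17] I5 RO, I6→MUL
[18] I5 EX, I6 RO
[19] I5 WR R5
[20] I7→SHIFT
[21] I7 RO
[22] I7 EX
[23] I7 WR R3
[24] I6 EX
[25] I6 WR R0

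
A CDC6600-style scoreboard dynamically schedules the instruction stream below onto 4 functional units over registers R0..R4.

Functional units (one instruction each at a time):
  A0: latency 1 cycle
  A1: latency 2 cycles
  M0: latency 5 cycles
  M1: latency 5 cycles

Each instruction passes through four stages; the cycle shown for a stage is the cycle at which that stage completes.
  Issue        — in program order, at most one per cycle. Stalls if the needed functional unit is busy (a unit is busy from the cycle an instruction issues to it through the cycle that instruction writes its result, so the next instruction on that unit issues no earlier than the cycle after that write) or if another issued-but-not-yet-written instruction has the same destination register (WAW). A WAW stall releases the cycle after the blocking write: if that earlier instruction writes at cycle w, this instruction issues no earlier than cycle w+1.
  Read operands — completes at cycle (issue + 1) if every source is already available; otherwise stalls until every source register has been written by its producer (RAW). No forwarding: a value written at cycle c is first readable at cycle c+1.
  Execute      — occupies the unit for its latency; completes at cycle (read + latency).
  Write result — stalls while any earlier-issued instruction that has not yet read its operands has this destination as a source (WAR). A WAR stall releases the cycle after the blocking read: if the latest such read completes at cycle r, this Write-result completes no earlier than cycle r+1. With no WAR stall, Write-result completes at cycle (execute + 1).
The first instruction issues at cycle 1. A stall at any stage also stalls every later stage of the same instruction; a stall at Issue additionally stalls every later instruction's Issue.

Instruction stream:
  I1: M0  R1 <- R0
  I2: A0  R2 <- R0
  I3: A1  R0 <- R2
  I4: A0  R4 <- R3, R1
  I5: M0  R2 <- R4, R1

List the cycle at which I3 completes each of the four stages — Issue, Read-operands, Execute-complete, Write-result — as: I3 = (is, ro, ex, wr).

I3 = (3, 6, 8, 9)

c1: I1→M0
c2: I1 RO | I2→A0
c3: I2 RO | I3→A1
c4: I2 EX
c5: I2 WR R2
c6: I3 RO | I4→A0
c7: I1 EX
c8: I1 WR R1 | I3 EX
c9: I3 WR R0 | I4 RO | I5→M0
c10: I4 EX
c11: I4 WR R4
c12: I5 RO
c17: I5 EX
c18: I5 WR R2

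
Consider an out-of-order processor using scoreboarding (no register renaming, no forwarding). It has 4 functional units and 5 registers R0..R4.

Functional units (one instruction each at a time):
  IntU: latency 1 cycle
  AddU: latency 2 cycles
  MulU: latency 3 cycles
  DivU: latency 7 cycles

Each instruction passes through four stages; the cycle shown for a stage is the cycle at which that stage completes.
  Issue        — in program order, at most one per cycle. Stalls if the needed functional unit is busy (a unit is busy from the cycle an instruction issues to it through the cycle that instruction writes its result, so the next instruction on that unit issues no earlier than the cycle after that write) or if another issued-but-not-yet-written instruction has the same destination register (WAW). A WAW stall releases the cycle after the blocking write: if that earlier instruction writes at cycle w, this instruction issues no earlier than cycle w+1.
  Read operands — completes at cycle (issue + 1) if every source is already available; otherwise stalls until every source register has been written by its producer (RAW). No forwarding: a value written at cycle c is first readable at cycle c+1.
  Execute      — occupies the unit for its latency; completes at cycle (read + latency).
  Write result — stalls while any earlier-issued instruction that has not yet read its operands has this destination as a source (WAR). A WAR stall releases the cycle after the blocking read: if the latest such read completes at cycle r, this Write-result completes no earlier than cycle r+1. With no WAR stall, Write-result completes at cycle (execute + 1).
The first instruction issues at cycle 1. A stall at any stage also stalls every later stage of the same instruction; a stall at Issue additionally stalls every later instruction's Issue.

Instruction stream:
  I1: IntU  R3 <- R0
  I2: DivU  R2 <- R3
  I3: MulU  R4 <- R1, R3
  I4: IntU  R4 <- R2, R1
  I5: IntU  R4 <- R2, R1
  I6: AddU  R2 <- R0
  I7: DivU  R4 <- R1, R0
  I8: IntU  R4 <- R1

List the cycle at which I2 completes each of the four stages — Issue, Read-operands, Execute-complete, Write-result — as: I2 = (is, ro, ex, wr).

I1  is:1  ro:2  ex:3  wr:4
I2  is:2  ro:5  ex:12  wr:13  — RAW R3: wait I1 write@4
I3  is:3  ro:5  ex:8  wr:9  — RAW R3: wait I1 write@4
I4  is:10  ro:14  ex:15  wr:16  — WAW R4: wait I3 write@9, RAW R2: wait I2 write@13
I5  is:17  ro:18  ex:19  wr:20  — struct: IntU busy until I4 writes@16
I6  is:18  ro:19  ex:21  wr:22
I7  is:21  ro:22  ex:29  wr:30  — WAW R4: wait I5 write@20
I8  is:31  ro:32  ex:33  wr:34  — WAW R4: wait I7 write@30

I2 = (2, 5, 12, 13)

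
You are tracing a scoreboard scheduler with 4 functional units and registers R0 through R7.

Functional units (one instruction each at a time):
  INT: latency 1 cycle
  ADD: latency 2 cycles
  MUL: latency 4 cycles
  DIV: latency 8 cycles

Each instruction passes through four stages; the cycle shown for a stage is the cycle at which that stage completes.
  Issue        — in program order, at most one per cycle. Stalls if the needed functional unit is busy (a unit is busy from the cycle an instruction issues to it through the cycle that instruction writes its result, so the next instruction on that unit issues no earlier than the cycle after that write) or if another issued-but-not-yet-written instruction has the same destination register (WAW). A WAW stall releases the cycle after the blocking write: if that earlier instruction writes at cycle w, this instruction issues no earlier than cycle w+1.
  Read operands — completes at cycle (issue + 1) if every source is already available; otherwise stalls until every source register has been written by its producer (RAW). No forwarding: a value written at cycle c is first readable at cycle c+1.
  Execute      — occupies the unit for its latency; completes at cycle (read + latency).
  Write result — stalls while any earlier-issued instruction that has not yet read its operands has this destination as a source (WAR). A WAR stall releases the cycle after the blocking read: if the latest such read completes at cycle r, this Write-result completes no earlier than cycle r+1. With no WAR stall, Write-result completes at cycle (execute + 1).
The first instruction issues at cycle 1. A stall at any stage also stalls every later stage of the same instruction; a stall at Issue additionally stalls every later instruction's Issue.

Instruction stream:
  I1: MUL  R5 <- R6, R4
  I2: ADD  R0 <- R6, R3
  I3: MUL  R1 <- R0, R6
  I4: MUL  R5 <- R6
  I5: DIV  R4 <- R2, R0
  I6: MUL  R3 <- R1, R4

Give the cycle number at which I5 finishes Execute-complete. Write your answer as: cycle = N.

[I1] 1/2/6/7
[I2] 2/3/5/6
[I3] 8/9/13/14  (struct: MUL busy until I1 writes@7)
[I4] 15/16/20/21  (struct: MUL busy until I3 writes@14)
[I5] 16/17/25/26
[I6] 22/27/31/32  (struct: MUL busy until I4 writes@21; RAW R4: wait I5 write@26)

cycle = 25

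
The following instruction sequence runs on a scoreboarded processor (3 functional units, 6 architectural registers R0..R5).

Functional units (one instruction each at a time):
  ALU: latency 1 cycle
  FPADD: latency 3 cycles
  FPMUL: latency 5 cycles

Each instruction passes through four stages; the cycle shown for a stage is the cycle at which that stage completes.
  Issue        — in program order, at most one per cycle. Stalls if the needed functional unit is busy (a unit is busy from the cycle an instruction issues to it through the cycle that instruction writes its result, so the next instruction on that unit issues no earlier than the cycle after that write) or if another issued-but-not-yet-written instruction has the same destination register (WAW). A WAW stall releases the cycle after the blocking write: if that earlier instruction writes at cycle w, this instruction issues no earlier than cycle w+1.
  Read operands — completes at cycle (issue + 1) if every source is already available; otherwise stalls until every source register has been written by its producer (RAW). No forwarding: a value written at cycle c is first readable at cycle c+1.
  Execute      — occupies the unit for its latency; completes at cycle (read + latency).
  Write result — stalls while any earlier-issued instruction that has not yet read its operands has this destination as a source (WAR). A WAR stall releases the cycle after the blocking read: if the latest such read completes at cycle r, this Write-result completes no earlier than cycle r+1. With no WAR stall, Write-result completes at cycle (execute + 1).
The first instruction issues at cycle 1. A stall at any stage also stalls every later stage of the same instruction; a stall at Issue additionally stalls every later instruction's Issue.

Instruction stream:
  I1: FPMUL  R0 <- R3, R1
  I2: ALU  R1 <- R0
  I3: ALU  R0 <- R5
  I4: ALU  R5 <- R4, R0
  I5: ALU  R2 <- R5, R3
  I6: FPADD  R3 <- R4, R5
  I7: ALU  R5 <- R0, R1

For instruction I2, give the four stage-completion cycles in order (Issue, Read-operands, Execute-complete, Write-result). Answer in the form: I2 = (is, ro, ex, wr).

I1  is:1  ro:2  ex:7  wr:8
I2  is:2  ro:9  ex:10  wr:11  — RAW R0: wait I1 write@8
I3  is:12  ro:13  ex:14  wr:15  — struct: ALU busy until I2 writes@11
I4  is:16  ro:17  ex:18  wr:19  — struct: ALU busy until I3 writes@15
I5  is:20  ro:21  ex:22  wr:23  — struct: ALU busy until I4 writes@19
I6  is:21  ro:22  ex:25  wr:26
I7  is:24  ro:25  ex:26  wr:27  — struct: ALU busy until I5 writes@23

I2 = (2, 9, 10, 11)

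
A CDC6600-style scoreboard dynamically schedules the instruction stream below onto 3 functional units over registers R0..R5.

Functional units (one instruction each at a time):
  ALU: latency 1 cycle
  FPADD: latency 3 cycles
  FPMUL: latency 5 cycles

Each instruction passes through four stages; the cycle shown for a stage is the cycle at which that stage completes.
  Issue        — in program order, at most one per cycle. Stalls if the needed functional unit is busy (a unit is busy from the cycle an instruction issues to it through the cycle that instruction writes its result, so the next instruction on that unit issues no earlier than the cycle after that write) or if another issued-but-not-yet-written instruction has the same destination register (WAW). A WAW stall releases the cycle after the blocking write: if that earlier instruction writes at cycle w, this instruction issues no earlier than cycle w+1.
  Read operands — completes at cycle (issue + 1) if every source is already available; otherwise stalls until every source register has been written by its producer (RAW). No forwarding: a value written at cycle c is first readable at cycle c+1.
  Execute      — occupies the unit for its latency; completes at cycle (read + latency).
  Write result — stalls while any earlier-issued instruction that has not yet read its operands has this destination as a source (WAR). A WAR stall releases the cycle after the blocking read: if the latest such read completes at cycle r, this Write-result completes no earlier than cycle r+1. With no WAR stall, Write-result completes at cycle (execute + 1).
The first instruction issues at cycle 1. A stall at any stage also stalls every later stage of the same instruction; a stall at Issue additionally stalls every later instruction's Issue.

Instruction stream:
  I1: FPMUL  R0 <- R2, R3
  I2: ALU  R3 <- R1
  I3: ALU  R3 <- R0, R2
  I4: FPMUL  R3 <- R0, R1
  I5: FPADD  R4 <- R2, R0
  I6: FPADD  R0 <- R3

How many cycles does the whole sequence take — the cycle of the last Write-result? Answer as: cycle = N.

I1  is:1  ro:2  ex:7  wr:8
I2  is:2  ro:3  ex:4  wr:5
I3  is:6  ro:9  ex:10  wr:11  — struct: ALU busy until I2 writes@5, RAW R0: wait I1 write@8
I4  is:12  ro:13  ex:18  wr:19  — WAW R3: wait I3 write@11
I5  is:13  ro:14  ex:17  wr:18
I6  is:19  ro:20  ex:23  wr:24  — struct: FPADD busy until I5 writes@18

cycle = 24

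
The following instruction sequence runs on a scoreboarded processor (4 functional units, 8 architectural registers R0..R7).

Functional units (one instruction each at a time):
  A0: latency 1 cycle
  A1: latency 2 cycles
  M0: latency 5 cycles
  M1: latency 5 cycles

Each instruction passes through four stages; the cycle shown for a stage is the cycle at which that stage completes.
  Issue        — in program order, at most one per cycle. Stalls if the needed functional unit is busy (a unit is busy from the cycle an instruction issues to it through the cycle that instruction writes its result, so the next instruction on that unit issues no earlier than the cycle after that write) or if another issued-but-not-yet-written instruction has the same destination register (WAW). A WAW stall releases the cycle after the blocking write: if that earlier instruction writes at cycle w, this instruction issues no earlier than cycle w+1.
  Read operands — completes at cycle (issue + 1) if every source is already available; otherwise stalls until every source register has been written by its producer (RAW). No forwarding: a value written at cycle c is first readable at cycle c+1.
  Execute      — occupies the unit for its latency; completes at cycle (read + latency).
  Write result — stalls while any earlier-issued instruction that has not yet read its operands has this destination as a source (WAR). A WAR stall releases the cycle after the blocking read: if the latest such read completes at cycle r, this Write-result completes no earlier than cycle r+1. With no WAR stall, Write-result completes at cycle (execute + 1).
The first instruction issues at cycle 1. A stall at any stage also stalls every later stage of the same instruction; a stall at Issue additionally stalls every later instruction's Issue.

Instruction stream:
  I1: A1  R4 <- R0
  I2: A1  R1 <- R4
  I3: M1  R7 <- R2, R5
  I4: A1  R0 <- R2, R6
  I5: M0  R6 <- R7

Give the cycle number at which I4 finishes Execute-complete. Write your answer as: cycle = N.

cycle = 14

[1] issue I1 (A1)
[2] I1 read-ops
[4] I1 finished on A1
[5] I1→R4
[6] issue I2 (A1)
[7] I2 read-ops · issue I3 (M1)
[8] I3 read-ops
[9] I2 finished on A1
[10] I2→R1
[11] issue I4 (A1)
[12] I4 read-ops · issue I5 (M0)
[13] I3 finished on M1
[14] I3→R7 · I4 finished on A1
[15] I4→R0 · I5 read-ops
[20] I5 finished on M0
[21] I5→R6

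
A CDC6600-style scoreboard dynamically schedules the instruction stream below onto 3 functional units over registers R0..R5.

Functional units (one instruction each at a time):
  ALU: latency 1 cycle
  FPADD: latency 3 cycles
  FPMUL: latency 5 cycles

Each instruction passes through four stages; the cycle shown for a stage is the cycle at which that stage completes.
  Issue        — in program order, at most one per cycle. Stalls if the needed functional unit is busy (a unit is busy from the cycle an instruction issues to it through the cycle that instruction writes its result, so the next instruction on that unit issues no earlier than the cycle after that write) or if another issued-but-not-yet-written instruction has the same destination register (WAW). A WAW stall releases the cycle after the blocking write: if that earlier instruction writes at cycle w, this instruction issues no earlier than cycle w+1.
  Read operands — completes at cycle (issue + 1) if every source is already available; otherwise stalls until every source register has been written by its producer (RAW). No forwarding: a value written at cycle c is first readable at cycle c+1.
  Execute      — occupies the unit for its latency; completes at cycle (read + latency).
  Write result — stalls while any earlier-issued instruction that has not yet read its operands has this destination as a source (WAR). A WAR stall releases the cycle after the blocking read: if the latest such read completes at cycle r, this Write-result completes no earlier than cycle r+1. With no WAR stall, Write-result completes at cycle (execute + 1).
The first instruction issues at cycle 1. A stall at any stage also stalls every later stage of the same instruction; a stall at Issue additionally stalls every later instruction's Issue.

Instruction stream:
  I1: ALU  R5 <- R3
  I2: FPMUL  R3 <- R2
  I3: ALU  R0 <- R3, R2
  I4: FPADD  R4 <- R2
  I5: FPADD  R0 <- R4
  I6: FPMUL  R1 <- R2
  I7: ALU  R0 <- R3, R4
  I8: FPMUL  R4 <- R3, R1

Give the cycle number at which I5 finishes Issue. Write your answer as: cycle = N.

cycle = 13

t=1  issue I1 (ALU)
t=2  I1 read-ops; issue I2 (FPMUL)
t=3  I1 finished on ALU; I2 read-ops
t=4  I1→R5
t=5  issue I3 (ALU)
t=6  issue I4 (FPADD)
t=7  I4 read-ops
t=8  I2 finished on FPMUL
t=9  I2→R3
t=10  I3 read-ops; I4 finished on FPADD
t=11  I3 finished on ALU; I4→R4
t=12  I3→R0
t=13  issue I5 (FPADD)
t=14  I5 read-ops; issue I6 (FPMUL)
t=15  I6 read-ops
t=17  I5 finished on FPADD
t=18  I5→R0
t=19  issue I7 (ALU)
t=20  I6 finished on FPMUL; I7 read-ops
t=21  I6→R1; I7 finished on ALU
t=22  I7→R0; issue I8 (FPMUL)
t=23  I8 read-ops
t=28  I8 finished on FPMUL
t=29  I8→R4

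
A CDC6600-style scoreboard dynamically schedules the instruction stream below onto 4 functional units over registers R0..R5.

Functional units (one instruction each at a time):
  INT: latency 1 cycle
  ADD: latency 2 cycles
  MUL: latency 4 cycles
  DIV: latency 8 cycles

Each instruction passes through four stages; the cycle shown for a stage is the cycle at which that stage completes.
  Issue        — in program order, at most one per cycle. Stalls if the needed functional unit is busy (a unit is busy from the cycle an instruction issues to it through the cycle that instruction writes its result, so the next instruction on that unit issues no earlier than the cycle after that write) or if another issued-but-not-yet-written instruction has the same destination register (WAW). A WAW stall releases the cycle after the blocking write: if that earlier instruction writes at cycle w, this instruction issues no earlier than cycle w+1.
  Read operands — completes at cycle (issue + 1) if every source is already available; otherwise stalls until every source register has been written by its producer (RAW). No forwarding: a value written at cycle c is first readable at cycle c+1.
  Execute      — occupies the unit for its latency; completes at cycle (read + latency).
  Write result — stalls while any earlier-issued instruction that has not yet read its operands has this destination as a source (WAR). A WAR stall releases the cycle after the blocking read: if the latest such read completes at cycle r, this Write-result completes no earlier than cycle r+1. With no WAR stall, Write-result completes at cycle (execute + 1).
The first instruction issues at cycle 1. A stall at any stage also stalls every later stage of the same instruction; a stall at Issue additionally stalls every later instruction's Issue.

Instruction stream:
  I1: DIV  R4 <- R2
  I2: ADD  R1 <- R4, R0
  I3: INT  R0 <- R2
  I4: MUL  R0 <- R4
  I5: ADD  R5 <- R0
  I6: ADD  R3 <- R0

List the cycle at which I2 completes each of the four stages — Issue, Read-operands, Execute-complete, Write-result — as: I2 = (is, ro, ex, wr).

1) issue 1, read 2, done 10, write 11
2) issue 2, read 12, done 14, write 15  <RAW R4: wait I1 write@11>
3) issue 3, read 4, done 5, write 13  <WAR R0: wait I2 read@12>
4) issue 14, read 15, done 19, write 20  <WAW R0: wait I3 write@13>
5) issue 16, read 21, done 23, write 24  <struct: ADD busy until I2 writes@15 / RAW R0: wait I4 write@20>
6) issue 25, read 26, done 28, write 29  <struct: ADD busy until I5 writes@24>

I2 = (2, 12, 14, 15)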